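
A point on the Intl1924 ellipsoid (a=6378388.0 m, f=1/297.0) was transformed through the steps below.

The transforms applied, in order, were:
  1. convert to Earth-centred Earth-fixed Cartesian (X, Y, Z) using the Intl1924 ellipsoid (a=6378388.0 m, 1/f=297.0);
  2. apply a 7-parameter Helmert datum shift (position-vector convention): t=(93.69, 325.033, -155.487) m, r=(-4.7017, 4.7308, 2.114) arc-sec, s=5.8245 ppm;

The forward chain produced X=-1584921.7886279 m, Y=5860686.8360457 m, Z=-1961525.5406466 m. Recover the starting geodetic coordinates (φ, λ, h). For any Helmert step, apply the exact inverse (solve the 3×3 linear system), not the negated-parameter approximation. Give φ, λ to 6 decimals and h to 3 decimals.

φ=-18.016788°, λ=105.133231°, h=3510.817 m

start: X=-1584921.7886, Y=5860686.8360, Z=-1961525.5406 m
→ Helmert⁻¹: X=-1584901.2012, Y=5860388.6191, Z=-1961261.3958
→ geod (Bowring, a=6378388.000): φ=-18.01678800°, λ=105.13323100°, h=3510.8170 m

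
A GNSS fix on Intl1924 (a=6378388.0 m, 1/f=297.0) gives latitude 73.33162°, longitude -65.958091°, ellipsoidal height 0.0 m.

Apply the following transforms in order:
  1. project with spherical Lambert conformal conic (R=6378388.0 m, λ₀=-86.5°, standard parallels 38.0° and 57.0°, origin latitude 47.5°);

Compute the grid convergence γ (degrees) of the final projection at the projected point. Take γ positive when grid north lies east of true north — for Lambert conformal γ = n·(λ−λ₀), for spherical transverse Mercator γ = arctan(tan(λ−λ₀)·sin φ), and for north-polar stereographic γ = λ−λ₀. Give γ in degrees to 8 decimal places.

15.21585147

start: φ=73.331620°, λ=-65.958091°, h=0.000 m
→ into lcc (λ₀=-86.5°): φ=73.33162000°, λ−λ₀=20.54190900°
convergence γ = 15.21585147°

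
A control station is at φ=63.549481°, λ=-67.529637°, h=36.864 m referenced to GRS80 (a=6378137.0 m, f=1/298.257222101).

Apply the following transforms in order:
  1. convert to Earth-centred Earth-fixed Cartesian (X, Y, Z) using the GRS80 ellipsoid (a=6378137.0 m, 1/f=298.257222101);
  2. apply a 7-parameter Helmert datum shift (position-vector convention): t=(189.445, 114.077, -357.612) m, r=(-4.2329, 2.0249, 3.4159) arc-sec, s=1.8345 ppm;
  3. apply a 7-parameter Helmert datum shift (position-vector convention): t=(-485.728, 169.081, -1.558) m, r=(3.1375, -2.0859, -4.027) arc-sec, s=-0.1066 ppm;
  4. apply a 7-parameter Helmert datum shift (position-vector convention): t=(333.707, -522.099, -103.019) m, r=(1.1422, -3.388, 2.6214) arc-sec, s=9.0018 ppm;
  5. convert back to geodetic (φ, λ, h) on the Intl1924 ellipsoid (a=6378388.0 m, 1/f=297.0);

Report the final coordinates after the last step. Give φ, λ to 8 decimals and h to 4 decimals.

φ=63.54675190°, λ=-67.53199707°, h=-381.6628 m

start: φ=63.549481°, λ=-67.529637°, h=36.864 m
→ ECEF (a=6378137.000, f=1/298.257222101): X=1088769.7154, Y=-2632373.0593, Z=5687555.2332
→ Helmert 7p (PV): X=1089060.5867, Y=-2632129.0621, Z=5687251.3873
→ Helmert 7p (PV): X=1088465.8408, Y=-2632067.4717, Z=5687220.1990
→ Helmert 7p (PV): X=1088749.3807, Y=-2632630.9242, Z=5687171.6787
→ geod (Bowring, a=6378388.000): φ=63.54675190°, λ=-67.53199707°, h=-381.6628 m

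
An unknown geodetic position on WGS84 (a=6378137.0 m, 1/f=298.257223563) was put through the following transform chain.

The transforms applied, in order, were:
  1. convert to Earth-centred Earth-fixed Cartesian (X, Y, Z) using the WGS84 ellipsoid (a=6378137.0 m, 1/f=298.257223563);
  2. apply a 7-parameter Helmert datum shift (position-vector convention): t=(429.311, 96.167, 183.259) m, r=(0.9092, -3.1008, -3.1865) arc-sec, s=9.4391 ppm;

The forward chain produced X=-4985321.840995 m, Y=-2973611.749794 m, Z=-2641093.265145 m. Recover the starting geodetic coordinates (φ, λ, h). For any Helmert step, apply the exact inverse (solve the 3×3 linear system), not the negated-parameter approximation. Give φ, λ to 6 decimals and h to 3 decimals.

start: X=-4985321.8410, Y=-2973611.7498, Z=-2641093.2651 m
→ Helmert⁻¹: X=-4985697.8558, Y=-2973768.5120, Z=-2641163.5344
→ geod (Bowring, a=6378137.000): φ=-24.60914500°, λ=-149.18562100°, h=3337.3870 m

φ=-24.609145°, λ=-149.185621°, h=3337.387 m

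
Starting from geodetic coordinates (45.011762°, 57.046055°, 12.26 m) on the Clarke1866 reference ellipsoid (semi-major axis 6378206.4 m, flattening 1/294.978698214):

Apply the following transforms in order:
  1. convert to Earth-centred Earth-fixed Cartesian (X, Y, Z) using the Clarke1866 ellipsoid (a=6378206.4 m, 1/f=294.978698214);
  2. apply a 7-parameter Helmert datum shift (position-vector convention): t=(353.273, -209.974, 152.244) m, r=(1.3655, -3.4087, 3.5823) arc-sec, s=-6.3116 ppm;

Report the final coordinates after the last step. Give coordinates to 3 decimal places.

start: φ=45.011762°, λ=57.046055°, h=12.260 m
→ ECEF (a=6378206.400, f=1/294.978698214): X=2456984.5021, Y=3790090.5312, Z=4488078.1302
→ Helmert 7p (PV): X=2457182.2749, Y=3789869.5956, Z=4488267.7415

X=2457182.275 m, Y=3789869.596 m, Z=4488267.741 m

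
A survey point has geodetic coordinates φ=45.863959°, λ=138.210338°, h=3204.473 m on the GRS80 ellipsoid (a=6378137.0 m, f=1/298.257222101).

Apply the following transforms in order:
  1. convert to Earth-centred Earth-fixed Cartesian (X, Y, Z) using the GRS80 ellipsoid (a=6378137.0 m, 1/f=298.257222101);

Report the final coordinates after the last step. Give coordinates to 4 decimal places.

start: φ=45.863959°, λ=138.210338°, h=3204.473 m
→ ECEF (a=6378137.000, f=1/298.257222101): X=-3318959.2410, Y=2966414.6451, Z=4557030.5522

X=-3318959.2410 m, Y=2966414.6451 m, Z=4557030.5522 m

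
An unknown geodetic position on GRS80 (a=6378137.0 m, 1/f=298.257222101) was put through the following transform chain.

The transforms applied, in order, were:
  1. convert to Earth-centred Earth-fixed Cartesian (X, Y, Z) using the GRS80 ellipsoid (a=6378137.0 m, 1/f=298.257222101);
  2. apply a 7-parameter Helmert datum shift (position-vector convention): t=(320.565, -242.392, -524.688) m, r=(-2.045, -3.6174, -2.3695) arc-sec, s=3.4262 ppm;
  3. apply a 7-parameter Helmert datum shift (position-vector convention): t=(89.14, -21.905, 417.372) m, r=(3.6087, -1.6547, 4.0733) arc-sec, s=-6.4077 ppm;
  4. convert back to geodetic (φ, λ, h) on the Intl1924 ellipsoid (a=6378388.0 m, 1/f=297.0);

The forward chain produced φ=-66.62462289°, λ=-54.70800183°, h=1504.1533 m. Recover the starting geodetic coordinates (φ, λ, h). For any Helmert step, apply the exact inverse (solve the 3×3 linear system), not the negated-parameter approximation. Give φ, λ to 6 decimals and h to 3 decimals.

φ=-66.627855°, λ=-54.715902°, h=1419.311 m

start: φ=-66.624623°, λ=-54.708002°, h=1504.153 m
→ ECEF (a=6378388.000, f=1/297.0): X=1466568.8019, Y=-2071922.8953, Z=-5833444.5544
→ Helmert⁻¹: X=1466401.3396, Y=-2072045.2913, Z=-5833874.8206
→ Helmert⁻¹: X=1465997.2471, Y=-2071721.1254, Z=-5833376.3966
→ geod (Bowring, a=6378137.000): φ=-66.62785500°, λ=-54.71590200°, h=1419.3110 m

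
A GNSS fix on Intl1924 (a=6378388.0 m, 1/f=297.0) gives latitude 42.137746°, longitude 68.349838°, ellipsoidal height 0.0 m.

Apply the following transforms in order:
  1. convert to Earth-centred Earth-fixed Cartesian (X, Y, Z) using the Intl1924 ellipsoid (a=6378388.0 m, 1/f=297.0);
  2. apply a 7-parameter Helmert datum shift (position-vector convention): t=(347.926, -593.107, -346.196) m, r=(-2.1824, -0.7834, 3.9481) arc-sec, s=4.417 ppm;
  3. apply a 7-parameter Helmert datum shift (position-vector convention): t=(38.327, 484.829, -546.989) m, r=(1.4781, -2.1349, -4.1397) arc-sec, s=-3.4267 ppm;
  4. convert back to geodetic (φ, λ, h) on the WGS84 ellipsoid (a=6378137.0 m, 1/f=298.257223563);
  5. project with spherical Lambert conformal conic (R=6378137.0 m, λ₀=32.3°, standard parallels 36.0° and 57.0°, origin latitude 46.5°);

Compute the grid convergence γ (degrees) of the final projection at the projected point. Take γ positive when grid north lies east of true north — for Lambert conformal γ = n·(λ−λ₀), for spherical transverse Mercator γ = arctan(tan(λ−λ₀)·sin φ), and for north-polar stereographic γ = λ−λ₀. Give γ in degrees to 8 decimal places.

26.29642574

start: φ=42.137746°, λ=68.349838°, h=0.000 m
→ ECEF (a=6378388.000, f=1/297.0): X=1747648.1087, Y=4402789.5755, Z=4257035.1633
→ Helmert 7p (PV): X=1747903.3118, Y=4402294.4095, Z=4256667.8241
→ Helmert 7p (PV): X=1747979.9447, Y=4402698.5698, Z=4256155.8869
→ geod (Bowring, a=6378137.000): φ=42.13082880°, λ=68.34570136°, h=-351.8553 m
→ into lcc (λ₀=32.3°): φ=42.13082880°, λ−λ₀=36.04570136°
convergence γ = 26.29642574°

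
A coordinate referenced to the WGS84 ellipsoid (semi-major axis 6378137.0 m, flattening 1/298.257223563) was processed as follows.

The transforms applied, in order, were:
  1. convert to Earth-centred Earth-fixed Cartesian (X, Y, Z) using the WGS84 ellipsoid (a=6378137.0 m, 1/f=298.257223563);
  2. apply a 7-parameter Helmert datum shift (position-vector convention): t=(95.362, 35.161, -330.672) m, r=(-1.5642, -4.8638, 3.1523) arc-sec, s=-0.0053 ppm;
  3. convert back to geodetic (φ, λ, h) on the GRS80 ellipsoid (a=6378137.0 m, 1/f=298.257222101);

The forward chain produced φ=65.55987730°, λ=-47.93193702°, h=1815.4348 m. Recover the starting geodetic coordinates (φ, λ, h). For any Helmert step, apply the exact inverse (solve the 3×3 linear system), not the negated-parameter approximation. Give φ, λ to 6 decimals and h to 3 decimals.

start: φ=65.559877°, λ=-47.931937°, h=1815.435 m
→ ECEF (a=6378137.000, f=1/298.257222101): X=1773528.3303, Y=-1965003.4690, Z=5785467.5057
→ Helmert⁻¹: X=1773539.3753, Y=-1965109.6210, Z=5785741.4854
→ geod (Bowring, a=6378137.000): φ=65.56019000°, λ=-47.93329900°, h=2100.5300 m

φ=65.560190°, λ=-47.933299°, h=2100.530 m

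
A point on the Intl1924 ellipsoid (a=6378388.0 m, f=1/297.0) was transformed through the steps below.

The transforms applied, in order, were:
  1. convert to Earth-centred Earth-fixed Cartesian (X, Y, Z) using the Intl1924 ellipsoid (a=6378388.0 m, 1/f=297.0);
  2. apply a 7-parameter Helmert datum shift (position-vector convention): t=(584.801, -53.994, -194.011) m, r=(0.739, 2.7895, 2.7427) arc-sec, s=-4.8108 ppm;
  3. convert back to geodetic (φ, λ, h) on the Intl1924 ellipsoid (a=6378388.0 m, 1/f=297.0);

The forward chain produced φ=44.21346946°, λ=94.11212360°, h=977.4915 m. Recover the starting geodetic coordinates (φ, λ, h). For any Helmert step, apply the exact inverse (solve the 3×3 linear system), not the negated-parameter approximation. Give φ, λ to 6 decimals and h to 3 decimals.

start: φ=44.213469°, λ=94.112124°, h=977.491 m
→ ECEF (a=6378388.000, f=1/297.0): X=-328416.3201, Y=4568089.7628, Z=4425883.5522
→ Helmert⁻¹: X=-329001.8185, Y=4568185.9657, Z=4426078.0401
→ geod (Bowring, a=6378388.000): φ=44.21385800°, λ=94.11934300°, h=1212.0090 m

φ=44.213858°, λ=94.119343°, h=1212.009 m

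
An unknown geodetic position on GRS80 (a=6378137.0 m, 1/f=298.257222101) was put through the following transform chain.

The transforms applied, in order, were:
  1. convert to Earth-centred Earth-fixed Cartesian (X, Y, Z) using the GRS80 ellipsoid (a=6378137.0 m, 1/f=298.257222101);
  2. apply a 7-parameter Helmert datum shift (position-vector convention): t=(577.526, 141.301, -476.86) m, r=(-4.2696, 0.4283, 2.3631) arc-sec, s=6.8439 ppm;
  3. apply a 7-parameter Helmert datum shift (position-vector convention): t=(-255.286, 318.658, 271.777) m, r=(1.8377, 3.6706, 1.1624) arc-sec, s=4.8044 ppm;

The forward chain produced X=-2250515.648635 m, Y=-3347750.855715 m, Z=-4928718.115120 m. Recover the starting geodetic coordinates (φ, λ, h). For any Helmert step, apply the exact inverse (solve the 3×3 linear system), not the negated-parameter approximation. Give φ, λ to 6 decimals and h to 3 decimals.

start: X=-2250515.6486, Y=-3347750.8557, Z=-4928718.1151 m
→ Helmert⁻¹: X=-2250180.7056, Y=-3348084.6618, Z=-4928976.4251
→ Helmert⁻¹: X=-2250770.9515, Y=-3348075.2430, Z=-4928539.8127
→ geod (Bowring, a=6378137.000): φ=-50.88604500°, λ=-123.91129000°, h=3844.5880 m

φ=-50.886045°, λ=-123.911290°, h=3844.588 m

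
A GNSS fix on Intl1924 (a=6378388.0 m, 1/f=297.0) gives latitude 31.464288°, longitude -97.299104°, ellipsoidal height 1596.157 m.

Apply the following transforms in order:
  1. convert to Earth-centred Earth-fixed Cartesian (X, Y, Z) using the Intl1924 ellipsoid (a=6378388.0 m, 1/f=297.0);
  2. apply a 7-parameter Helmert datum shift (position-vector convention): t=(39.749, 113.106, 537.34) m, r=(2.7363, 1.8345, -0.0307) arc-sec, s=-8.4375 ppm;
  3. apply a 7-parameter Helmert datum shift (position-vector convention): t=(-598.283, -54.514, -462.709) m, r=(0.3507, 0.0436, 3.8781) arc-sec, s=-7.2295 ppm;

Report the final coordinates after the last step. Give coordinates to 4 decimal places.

X=-692440.0850 m, Y=-5402676.6325 m, Z=3310740.3060 m

start: φ=31.464288°, λ=-97.299104°, h=1596.157 m
→ ECEF (a=6378388.000, f=1/297.0): X=-692023.3112, Y=-5402757.4117, Z=3310792.1052
→ Helmert 7p (PV): X=-691949.0817, Y=-5402642.5374, Z=3311235.9930
→ Helmert 7p (PV): X=-692440.0850, Y=-5402676.6325, Z=3310740.3060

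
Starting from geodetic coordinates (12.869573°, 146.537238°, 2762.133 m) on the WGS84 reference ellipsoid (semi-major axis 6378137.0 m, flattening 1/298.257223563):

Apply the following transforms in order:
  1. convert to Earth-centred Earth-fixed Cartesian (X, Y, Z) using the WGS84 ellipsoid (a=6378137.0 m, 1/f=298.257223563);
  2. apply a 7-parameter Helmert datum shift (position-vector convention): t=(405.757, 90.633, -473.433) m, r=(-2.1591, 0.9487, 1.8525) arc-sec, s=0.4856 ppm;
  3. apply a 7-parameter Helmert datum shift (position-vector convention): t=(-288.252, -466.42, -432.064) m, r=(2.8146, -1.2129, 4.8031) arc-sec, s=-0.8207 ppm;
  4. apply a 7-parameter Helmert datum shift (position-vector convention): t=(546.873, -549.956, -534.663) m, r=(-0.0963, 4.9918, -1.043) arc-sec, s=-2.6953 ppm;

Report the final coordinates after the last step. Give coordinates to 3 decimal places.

start: φ=12.869573°, λ=146.537238°, h=2762.133 m
→ ECEF (a=6378137.000, f=1/298.257223563): X=-5190369.1440, Y=3430581.2834, Z=1411957.4306
→ Helmert 7p (PV): X=-5189990.2239, Y=3430641.7465, Z=1411472.6459
→ Helmert 7p (PV): X=-5190362.4025, Y=3430032.3962, Z=1411055.7178
→ Helmert 7p (PV): X=-5189750.0469, Y=3429500.0996, Z=1410641.2615

X=-5189750.047 m, Y=3429500.100 m, Z=1410641.261 m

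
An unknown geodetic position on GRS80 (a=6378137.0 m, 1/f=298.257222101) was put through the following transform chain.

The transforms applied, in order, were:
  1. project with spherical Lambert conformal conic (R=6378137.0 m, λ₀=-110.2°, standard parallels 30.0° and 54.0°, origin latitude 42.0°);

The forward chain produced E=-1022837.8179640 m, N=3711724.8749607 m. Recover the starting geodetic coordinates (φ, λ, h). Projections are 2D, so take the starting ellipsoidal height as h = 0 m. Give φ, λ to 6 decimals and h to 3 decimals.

φ=72.759798°, λ=-136.765610°, h=0.000 m

start: E=-1022837.8180, N=3711724.8750 m
→ lcc⁻¹: φ=72.75979800°, λ=-136.76561000°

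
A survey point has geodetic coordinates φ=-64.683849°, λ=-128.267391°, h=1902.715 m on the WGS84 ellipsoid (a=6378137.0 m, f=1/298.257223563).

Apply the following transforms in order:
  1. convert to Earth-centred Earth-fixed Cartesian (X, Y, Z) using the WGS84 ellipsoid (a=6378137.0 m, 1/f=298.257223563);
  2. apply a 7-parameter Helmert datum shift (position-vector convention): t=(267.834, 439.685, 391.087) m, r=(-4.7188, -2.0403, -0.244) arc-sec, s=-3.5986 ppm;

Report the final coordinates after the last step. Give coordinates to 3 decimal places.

X=-1693964.573 m, Y=-2147540.900 m, Z=-5744001.287 m

start: φ=-64.683849°, λ=-128.267391°, h=1902.715 m
→ ECEF (a=6378137.000, f=1/298.257223563): X=-1694292.7852, Y=-2147858.9011, Z=-5744445.4239
→ Helmert 7p (PV): X=-1693964.5731, Y=-2147540.9000, Z=-5744001.2870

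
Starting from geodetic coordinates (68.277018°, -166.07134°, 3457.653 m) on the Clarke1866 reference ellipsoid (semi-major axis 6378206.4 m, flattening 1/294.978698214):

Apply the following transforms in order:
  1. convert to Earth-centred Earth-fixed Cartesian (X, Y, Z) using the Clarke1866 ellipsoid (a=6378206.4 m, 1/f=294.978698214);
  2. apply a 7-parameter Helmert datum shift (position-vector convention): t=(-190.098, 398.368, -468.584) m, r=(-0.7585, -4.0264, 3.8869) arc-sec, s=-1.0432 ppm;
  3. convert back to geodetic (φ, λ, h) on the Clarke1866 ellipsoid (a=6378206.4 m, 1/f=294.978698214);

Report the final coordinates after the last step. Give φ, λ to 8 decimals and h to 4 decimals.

start: φ=68.277018°, λ=-166.071340°, h=3457.653 m
→ ECEF (a=6378206.400, f=1/294.978698214): X=-2299248.2750, Y=-570227.1208, Z=5905623.4945
→ Helmert 7p (PV): X=-2299540.5097, Y=-569849.7687, Z=5905105.9641
→ geod (Bowring, a=6378206.400): φ=68.27369620°, λ=-166.08189906°, h=3048.2632 m

φ=68.27369620°, λ=-166.08189906°, h=3048.2632 m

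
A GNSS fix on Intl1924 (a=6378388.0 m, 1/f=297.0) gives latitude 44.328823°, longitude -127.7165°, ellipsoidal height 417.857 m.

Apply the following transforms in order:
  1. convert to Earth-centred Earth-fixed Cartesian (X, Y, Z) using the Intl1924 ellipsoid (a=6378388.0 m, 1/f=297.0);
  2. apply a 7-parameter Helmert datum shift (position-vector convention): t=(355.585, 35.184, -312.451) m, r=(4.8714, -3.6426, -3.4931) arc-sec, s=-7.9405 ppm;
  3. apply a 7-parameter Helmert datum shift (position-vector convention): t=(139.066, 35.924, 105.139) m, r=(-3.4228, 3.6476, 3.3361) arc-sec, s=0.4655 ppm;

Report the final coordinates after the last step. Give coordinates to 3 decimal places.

start: φ=44.328823°, λ=-127.716500°, h=417.857 m
→ ECEF (a=6378388.000, f=1/297.0): X=-2796044.3247, Y=-3615506.2742, Z=4434672.3055
→ Helmert 7p (PV): X=-2795806.0809, Y=-3615499.7644, Z=4434189.8762
→ Helmert 7p (PV): X=-2795531.4251, Y=-3615437.1605, Z=4434406.5169

X=-2795531.425 m, Y=-3615437.161 m, Z=4434406.517 m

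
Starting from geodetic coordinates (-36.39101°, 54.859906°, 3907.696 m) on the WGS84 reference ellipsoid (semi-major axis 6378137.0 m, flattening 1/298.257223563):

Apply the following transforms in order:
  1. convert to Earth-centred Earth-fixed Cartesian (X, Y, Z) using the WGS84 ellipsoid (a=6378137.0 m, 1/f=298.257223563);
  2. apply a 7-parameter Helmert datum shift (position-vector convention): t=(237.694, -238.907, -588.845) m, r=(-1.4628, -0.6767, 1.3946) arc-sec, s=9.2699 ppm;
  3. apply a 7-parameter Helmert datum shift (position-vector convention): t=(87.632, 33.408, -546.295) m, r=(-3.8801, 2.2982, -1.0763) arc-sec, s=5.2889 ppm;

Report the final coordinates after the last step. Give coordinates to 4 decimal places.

start: φ=-36.391010°, λ=54.859906°, h=3907.696 m
→ ECEF (a=6378137.000, f=1/298.257223563): X=2960496.3823, Y=4206100.6849, Z=-3765524.0132
→ Helmert 7p (PV): X=2960745.4350, Y=4205894.0799, Z=-3766167.8809
→ Helmert 7p (PV): X=2960828.7100, Y=4205863.4364, Z=-3766846.2021

X=2960828.7100 m, Y=4205863.4364 m, Z=-3766846.2021 m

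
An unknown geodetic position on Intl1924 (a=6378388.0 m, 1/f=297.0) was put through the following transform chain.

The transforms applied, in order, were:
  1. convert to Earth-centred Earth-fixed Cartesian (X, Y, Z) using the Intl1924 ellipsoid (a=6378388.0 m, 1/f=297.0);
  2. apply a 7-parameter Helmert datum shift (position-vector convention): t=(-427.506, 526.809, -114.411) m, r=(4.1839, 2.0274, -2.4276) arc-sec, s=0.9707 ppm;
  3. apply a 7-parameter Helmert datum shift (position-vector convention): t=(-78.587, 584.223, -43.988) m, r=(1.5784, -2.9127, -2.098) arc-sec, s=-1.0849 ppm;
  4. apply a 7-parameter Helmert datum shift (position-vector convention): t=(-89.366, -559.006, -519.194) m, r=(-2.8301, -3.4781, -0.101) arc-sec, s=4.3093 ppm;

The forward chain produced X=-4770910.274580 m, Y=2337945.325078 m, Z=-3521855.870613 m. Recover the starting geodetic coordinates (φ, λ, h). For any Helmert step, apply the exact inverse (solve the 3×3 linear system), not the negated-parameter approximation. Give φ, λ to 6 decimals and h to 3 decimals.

φ=-33.715822°, λ=153.897860°, h=1389.466 m

start: X=-4770910.2746, Y=2337945.3251, Z=-3521855.8706 m
→ Helmert⁻¹: X=-4770860.8706, Y=2338540.2312, Z=-3521208.9680
→ Helmert⁻¹: X=-4770860.9612, Y=2337883.0737, Z=-3521119.3202
→ Helmert⁻¹: X=-4770421.7229, Y=2337226.4288, Z=-3521095.7890
→ geod (Bowring, a=6378388.000): φ=-33.71582200°, λ=153.89786000°, h=1389.4660 m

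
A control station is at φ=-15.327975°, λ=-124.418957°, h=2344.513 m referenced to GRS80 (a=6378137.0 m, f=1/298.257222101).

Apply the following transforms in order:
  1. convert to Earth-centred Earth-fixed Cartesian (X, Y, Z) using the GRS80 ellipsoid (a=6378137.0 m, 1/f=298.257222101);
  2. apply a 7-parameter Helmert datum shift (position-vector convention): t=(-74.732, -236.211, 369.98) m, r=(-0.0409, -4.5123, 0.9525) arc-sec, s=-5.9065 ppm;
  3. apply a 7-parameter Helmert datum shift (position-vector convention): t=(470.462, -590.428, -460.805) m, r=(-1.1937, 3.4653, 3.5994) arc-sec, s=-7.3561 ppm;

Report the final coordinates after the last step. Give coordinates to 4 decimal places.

X=-3478465.4220 m, Y=-5078233.6053 m, Z=-1675802.6552 m

start: φ=-15.327975°, λ=-124.418957°, h=2344.513 m
→ ECEF (a=6378137.000, f=1/298.257222101): X=-3479027.8561, Y=-5077387.5036, Z=-1675746.7850
→ Helmert 7p (PV): X=-3479021.9339, Y=-5077610.1229, Z=-1675442.0080
→ Helmert 7p (PV): X=-3478465.4220, Y=-5078233.6053, Z=-1675802.6552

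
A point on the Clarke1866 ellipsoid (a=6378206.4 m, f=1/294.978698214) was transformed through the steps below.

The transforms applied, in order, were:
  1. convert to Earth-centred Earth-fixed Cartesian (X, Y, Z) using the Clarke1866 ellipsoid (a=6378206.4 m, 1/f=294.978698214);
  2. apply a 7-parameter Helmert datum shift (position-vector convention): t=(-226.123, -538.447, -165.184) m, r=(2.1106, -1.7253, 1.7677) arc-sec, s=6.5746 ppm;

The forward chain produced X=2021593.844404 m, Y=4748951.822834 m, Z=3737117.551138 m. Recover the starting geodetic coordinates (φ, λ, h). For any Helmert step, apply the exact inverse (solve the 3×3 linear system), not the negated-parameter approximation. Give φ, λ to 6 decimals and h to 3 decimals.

φ=36.089175°, λ=66.940290°, h=2021.739 m

start: X=2021593.8444, Y=4748951.8228, Z=3737117.5511 m
→ Helmert⁻¹: X=2021878.6378, Y=4749479.9572, Z=3737192.6532
→ geod (Bowring, a=6378206.400): φ=36.08917500°, λ=66.94029000°, h=2021.7390 m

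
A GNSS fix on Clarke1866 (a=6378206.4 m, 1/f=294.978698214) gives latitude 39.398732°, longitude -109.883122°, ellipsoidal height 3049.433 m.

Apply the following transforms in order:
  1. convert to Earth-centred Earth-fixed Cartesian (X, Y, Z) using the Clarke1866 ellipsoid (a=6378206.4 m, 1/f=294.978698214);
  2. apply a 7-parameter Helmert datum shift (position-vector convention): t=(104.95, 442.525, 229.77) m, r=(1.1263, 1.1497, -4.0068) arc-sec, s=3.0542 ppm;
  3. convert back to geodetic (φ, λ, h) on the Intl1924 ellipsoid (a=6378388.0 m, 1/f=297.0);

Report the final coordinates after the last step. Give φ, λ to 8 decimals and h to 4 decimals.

start: φ=39.398732°, λ=-109.883122°, h=3049.433 m
→ ECEF (a=6378206.400, f=1/294.978698214): X=-1679369.9123, Y=-4643481.5461, Z=4028360.3128
→ Helmert 7p (PV): X=-1679337.8400, Y=-4643042.5773, Z=4028586.3913
→ geod (Bowring, a=6378388.000): φ=39.40143273°, λ=-109.88450448°, h=2624.9979 m

φ=39.40143273°, λ=-109.88450448°, h=2624.9979 m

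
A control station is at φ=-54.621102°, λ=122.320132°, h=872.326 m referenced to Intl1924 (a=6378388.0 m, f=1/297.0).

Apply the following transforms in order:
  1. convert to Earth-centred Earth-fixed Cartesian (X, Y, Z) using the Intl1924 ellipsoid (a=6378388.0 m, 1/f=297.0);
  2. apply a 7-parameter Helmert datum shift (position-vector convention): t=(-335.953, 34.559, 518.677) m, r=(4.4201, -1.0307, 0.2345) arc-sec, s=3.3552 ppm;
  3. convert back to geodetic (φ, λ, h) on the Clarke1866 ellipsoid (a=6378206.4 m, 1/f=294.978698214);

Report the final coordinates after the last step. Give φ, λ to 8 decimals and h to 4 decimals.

start: φ=-54.621102°, λ=122.320132°, h=872.326 m
→ ECEF (a=6378388.000, f=1/297.0): X=-1979138.0568, Y=3128252.6994, Z=-5177893.0384
→ Helmert 7p (PV): X=-1979458.3328, Y=3128406.4630, Z=-5177334.5877
→ geod (Bowring, a=6378206.400): φ=-54.61723625°, λ=122.32304856°, h=870.3013 m

φ=-54.61723625°, λ=122.32304856°, h=870.3013 m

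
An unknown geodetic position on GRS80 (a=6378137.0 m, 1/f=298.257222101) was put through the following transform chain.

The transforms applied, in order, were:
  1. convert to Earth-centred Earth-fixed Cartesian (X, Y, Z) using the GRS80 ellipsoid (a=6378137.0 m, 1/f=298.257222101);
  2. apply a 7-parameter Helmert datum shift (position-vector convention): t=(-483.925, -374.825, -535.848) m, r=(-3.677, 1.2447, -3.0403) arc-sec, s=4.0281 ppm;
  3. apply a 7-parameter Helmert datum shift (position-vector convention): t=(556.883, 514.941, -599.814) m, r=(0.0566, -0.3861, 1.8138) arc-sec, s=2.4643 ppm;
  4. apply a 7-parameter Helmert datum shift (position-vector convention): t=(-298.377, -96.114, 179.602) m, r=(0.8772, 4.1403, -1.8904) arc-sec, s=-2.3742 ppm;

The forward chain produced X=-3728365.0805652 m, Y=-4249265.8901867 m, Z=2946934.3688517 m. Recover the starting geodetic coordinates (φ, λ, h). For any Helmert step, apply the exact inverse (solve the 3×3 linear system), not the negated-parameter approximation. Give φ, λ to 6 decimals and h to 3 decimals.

start: X=-3728365.0806, Y=-4249265.8902, Z=2946934.3689 m
→ Helmert⁻¹: X=-3728095.7596, Y=-4249201.5006, Z=2946705.0009
→ Helmert⁻¹: X=-3728675.3069, Y=-4249672.3720, Z=2947305.6976
→ Helmert⁻¹: X=-3728131.5173, Y=-4249387.9304, Z=2947731.4220
→ geod (Bowring, a=6378137.000): φ=27.69767500°, λ=-131.26157000°, h=1825.8810 m

φ=27.697675°, λ=-131.261570°, h=1825.881 m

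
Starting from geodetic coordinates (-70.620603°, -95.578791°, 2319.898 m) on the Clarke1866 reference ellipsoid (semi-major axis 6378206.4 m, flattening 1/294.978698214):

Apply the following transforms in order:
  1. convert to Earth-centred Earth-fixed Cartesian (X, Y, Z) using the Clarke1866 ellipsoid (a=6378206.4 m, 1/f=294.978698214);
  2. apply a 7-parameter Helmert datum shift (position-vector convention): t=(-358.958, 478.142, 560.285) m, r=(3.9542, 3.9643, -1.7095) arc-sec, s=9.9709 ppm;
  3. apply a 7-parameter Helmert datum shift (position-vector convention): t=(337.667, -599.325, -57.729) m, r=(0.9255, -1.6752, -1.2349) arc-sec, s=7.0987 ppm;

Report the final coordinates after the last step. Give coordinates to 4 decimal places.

X=-206566.3872 m, Y=-2113555.4829 m, Z=-5996020.2491 m

start: φ=-70.620603°, λ=-95.578791°, h=2319.898 m
→ ECEF (a=6378206.400, f=1/294.978698214): X=-206444.8498, Y=-2113543.0348, Z=-5996372.7409
→ Helmert 7p (PV): X=-206938.6315, Y=-2112969.3011, Z=-5995908.7954
→ Helmert 7p (PV): X=-206566.3872, Y=-2113555.4829, Z=-5996020.2491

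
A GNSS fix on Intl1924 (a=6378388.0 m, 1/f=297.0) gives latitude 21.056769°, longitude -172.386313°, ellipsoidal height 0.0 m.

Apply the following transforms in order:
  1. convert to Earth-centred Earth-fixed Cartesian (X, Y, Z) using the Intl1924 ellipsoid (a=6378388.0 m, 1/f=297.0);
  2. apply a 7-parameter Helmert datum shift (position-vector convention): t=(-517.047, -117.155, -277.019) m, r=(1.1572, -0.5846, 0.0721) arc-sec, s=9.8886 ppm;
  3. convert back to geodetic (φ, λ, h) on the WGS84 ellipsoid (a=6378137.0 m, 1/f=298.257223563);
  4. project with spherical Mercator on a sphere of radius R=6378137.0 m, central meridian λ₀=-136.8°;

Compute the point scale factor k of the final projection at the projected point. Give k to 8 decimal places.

1.07151847

start: φ=21.056769°, λ=-172.386313°, h=0.000 m
→ ECEF (a=6378388.000, f=1/297.0): X=-5902554.7931, Y=-789004.1279, Z=2277290.6691
→ Helmert 7p (PV): X=-5903136.3867, Y=-789143.9246, Z=2277015.0135
→ geod (Bowring, a=6378137.000): φ=21.05196322°, λ=-172.38572128°, h=695.4790 m
→ into merc (λ₀=-136.8°): φ=21.05196322°, λ−λ₀=-35.58572128°
scale k = 1.07151847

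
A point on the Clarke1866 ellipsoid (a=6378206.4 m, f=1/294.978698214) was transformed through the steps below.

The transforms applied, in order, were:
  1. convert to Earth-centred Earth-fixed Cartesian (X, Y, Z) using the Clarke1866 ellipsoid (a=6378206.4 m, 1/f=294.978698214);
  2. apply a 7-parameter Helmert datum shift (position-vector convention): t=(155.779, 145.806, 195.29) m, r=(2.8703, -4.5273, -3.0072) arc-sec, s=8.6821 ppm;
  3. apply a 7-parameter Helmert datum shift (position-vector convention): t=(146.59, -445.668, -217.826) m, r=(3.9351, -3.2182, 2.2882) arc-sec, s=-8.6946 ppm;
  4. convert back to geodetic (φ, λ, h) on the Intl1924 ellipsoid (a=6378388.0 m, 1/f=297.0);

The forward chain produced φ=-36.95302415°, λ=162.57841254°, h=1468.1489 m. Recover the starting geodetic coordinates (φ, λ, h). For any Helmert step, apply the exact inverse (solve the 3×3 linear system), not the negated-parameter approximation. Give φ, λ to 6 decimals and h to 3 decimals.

φ=-36.950591°, λ=162.578246°, h=1990.880 m

start: φ=-36.953024°, λ=162.578413°, h=1468.149 m
→ ECEF (a=6378388.000, f=1/297.0): X=-4870371.9908, Y=1528297.5367, Z=-3814171.9773
→ Helmert⁻¹: X=-4870603.4755, Y=1528737.7667, Z=-3813940.4850
→ Helmert⁻¹: X=-4870822.9640, Y=1528454.6018, Z=-3814017.0204
→ geod (Bowring, a=6378206.400): φ=-36.95059100°, λ=162.57824600°, h=1990.8800 m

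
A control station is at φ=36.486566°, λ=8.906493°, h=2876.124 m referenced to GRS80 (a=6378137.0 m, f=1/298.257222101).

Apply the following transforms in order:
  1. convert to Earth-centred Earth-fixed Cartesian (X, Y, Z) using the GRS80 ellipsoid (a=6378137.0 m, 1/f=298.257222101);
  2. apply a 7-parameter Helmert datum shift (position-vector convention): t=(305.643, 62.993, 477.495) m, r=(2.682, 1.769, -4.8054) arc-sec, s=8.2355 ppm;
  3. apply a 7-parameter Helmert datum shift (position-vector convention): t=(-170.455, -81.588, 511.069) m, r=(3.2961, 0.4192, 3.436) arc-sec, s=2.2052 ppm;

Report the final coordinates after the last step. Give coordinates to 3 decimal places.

start: φ=36.486566°, λ=8.906493°, h=2876.124 m
→ ECEF (a=6378137.000, f=1/298.257222101): X=5074458.0026, Y=795228.0883, Z=3773446.3390
→ Helmert 7p (PV): X=5074856.3257, Y=795130.3432, Z=3773921.7297
→ Helmert 7p (PV): X=5074691.4862, Y=795074.7396, Z=3774443.5133

X=5074691.486 m, Y=795074.740 m, Z=3774443.513 m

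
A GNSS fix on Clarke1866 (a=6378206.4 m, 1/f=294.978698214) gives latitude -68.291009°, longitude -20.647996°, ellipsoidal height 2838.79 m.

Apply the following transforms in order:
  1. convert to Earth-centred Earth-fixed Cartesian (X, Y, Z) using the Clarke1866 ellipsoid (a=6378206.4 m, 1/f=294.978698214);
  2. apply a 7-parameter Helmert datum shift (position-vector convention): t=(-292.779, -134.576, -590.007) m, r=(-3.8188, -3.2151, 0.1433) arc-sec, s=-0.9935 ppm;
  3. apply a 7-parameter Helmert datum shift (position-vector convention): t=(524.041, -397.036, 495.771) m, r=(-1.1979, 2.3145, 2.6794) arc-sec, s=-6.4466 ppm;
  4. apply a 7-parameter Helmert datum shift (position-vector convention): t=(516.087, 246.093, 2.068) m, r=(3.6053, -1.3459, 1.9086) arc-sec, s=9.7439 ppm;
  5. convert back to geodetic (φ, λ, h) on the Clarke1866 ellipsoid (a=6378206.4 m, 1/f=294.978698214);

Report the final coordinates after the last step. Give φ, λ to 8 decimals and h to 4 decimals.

φ=-68.28393526°, λ=-20.64713664°, h=3234.8686 m

start: φ=-68.291009°, λ=-20.647996°, h=2838.790 m
→ ECEF (a=6378206.400, f=1/294.978698214): X=2215163.6484, Y=-834743.7259, Z=-5905626.2689
→ Helmert 7p (PV): X=2214961.3009, Y=-834985.2707, Z=-5906160.4259
→ Helmert 7p (PV): X=2215415.6367, Y=-835382.4518, Z=-5905646.5850
→ Helmert 7p (PV): X=2215999.5758, Y=-835020.7732, Z=-5905702.2068
→ geod (Bowring, a=6378206.400): φ=-68.28393526°, λ=-20.64713664°, h=3234.8686 m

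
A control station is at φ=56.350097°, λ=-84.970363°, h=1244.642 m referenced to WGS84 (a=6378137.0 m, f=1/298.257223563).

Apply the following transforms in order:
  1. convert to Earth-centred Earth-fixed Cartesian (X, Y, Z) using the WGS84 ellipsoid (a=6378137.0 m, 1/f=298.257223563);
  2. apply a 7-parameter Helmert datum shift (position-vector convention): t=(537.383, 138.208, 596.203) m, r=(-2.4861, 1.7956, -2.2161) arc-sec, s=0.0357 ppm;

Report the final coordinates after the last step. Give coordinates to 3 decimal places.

start: φ=56.350097°, λ=-84.970363°, h=1244.642 m
→ ECEF (a=6378137.000, f=1/298.257223563): X=310631.4718, Y=-3529505.6315, Z=5287177.6612
→ Helmert 7p (PV): X=311176.9716, Y=-3529307.1608, Z=5287813.8898

X=311176.972 m, Y=-3529307.161 m, Z=5287813.890 m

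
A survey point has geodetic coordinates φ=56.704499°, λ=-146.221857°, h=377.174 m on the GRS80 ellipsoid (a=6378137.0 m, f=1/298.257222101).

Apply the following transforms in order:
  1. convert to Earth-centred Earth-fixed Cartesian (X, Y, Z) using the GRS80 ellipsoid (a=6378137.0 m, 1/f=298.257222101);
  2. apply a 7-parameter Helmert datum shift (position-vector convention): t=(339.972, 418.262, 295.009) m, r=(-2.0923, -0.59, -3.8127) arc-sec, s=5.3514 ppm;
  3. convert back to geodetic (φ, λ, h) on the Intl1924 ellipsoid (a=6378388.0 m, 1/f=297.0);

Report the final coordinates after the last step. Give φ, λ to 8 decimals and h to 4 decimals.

φ=56.71075894°, λ=-146.22637497°, h=187.9056 m

start: φ=56.704499°, λ=-146.221857°, h=377.174 m
→ ECEF (a=6378137.000, f=1/298.257222101): X=-2917290.5836, Y=-1951344.6208, Z=5308222.2892
→ Helmert 7p (PV): X=-2917017.4768, Y=-1950829.0307, Z=5308557.1540
→ geod (Bowring, a=6378388.000): φ=56.71075894°, λ=-146.22637497°, h=187.9056 m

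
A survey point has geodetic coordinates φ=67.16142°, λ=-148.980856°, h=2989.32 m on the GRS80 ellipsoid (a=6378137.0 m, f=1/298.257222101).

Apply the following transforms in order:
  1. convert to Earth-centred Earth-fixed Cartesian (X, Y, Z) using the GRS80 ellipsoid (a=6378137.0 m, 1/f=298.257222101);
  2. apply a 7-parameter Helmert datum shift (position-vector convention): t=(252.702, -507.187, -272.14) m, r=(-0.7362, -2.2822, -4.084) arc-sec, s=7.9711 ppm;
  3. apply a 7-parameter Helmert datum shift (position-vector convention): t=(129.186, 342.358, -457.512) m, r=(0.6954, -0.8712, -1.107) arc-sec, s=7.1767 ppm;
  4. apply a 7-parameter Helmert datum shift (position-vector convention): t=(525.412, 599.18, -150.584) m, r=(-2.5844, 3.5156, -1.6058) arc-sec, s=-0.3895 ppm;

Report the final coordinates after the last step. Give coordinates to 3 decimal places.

start: φ=67.161420°, λ=-148.980856°, h=2989.320 m
→ ECEF (a=6378137.000, f=1/298.257222101): X=-2128616.9530, Y=-1279970.2967, Z=5858178.9098
→ Helmert 7p (PV): X=-2128471.3796, Y=-1280424.6308, Z=5857934.4823
→ Helmert 7p (PV): X=-2128389.0833, Y=-1280099.7883, Z=5857505.7041
→ Helmert 7p (PV): X=-2127772.9721, Y=-1279410.1481, Z=5857405.1541

X=-2127772.972 m, Y=-1279410.148 m, Z=5857405.154 m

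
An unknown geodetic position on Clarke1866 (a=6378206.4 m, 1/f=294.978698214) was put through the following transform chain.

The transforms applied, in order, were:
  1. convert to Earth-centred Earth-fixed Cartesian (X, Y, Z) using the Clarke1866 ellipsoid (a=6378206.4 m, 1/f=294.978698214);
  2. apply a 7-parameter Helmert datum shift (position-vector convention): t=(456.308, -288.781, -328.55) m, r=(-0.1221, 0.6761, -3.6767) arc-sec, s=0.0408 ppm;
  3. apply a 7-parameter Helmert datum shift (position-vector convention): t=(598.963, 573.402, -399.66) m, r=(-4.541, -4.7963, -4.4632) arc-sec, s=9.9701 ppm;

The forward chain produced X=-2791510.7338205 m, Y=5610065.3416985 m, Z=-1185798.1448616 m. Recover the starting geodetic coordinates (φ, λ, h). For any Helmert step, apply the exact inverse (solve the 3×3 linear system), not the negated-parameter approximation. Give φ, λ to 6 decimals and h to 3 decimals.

start: X=-2791510.7338, Y=5610065.3417, Z=-1185798.1449 m
→ Helmert⁻¹: X=-2792230.7964, Y=5609401.6868, Z=-1185198.2452
→ Helmert⁻¹: X=-2792783.0993, Y=5609641.1586, Z=-1184875.4804
→ geod (Bowring, a=6378206.400): φ=-10.77857200°, λ=116.46660800°, h=-24.1520 m

φ=-10.778572°, λ=116.466608°, h=-24.152 m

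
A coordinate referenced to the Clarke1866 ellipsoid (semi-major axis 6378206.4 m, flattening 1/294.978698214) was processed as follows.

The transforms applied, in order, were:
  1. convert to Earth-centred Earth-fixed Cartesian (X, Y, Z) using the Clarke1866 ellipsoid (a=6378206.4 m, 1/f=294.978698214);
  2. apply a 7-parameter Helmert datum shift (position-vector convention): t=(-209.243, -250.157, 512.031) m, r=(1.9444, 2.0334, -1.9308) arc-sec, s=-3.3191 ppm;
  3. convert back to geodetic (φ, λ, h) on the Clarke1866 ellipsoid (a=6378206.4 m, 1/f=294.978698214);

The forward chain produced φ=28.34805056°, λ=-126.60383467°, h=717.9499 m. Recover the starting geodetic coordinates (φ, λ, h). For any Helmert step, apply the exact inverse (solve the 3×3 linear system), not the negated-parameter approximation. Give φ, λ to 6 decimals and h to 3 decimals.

φ=28.345476°, λ=-126.603522°, h=209.473 m

start: φ=28.348051°, λ=-126.603835°, h=717.950 m
→ ECEF (a=6378206.400, f=1/294.978698214): X=-3350041.2644, Y=-4510203.7272, Z=3010680.6812
→ Helmert⁻¹: X=-3349830.5980, Y=-4509971.5201, Z=3010188.1322
→ geod (Bowring, a=6378206.400): φ=28.34547600°, λ=-126.60352200°, h=209.4730 m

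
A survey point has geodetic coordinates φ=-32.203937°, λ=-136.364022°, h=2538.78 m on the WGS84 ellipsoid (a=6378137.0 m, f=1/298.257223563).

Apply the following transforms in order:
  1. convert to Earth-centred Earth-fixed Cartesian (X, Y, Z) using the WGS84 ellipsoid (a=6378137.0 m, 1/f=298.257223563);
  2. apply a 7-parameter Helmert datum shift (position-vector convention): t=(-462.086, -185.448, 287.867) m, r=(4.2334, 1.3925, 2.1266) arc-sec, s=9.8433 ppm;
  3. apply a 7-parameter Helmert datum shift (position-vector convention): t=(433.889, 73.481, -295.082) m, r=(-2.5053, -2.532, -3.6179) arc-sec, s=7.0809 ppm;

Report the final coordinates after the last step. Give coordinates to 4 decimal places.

X=-3911323.0045 m, Y=-3729409.2513 m, Z=-3381058.3620 m

start: φ=-32.203937°, λ=-136.364022°, h=2538.780 m
→ ECEF (a=6378137.000, f=1/298.257223563): X=-3911220.3188, Y=-3729290.7831, Z=-3380941.0730
→ Helmert 7p (PV): X=-3911705.2796, Y=-3729483.8734, Z=-3380736.6217
→ Helmert 7p (PV): X=-3911323.0045, Y=-3729409.2513, Z=-3381058.3620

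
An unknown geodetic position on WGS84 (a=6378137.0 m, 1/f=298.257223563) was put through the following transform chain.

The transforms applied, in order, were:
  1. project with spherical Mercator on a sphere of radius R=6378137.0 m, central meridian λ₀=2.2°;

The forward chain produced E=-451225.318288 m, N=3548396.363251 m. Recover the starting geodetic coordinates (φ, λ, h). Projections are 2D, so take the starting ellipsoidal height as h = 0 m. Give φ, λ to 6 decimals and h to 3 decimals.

start: E=-451225.3183, N=3548396.3633 m
→ merc⁻¹: φ=30.34827500°, λ=-1.85342600°

φ=30.348275°, λ=-1.853426°, h=0.000 m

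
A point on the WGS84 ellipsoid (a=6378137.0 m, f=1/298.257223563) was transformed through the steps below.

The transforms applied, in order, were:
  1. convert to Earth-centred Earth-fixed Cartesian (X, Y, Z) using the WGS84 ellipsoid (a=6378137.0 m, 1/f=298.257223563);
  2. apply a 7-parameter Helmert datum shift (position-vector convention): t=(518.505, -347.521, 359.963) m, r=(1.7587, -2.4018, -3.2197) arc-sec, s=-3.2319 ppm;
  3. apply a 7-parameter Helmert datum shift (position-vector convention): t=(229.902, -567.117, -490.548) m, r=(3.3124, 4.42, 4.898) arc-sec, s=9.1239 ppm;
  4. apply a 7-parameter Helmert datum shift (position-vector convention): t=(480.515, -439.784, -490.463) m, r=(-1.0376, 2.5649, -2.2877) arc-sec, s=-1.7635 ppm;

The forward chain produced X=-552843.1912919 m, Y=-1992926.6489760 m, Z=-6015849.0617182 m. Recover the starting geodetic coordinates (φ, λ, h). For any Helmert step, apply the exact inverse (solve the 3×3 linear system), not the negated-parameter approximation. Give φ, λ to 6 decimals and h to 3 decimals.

start: X=-552843.1913, Y=-1992926.6490, Z=-6015849.0617 m
→ Helmert⁻¹: X=-553227.7822, Y=-1992466.2547, Z=-6015386.1092
→ Helmert⁻¹: X=-553371.0459, Y=-1991964.4153, Z=-6014820.5515
→ Helmert⁻¹: X=-553930.2940, Y=-1991683.2656, Z=-6015176.5230
→ geod (Bowring, a=6378137.000): φ=-71.15127700°, λ=-105.54240200°, h=1501.1360 m

φ=-71.151277°, λ=-105.542402°, h=1501.136 m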